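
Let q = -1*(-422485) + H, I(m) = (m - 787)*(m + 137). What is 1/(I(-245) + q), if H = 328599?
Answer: 1/862540 ≈ 1.1594e-6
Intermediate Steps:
I(m) = (-787 + m)*(137 + m)
q = 751084 (q = -1*(-422485) + 328599 = 422485 + 328599 = 751084)
1/(I(-245) + q) = 1/((-107819 + (-245)**2 - 650*(-245)) + 751084) = 1/((-107819 + 60025 + 159250) + 751084) = 1/(111456 + 751084) = 1/862540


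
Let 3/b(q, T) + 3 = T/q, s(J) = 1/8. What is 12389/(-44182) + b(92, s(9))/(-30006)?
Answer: -136723698547/487645879674 ≈ -0.28038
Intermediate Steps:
s(J) = 1/8 (s(J) = 1*(1/8) = 1/8)
b(q, T) = 3/(-3 + T/q)
12389/(-44182) + b(92, s(9))/(-30006) = 12389/(-44182) + (3*92/(1/8 - 3*92))/(-30006) = 12389*(-1/44182) + (3*92/(1/8 - 276))*(-1/30006) = -12389/44182 + (3*92/(-2207/8))*(-1/30006) = -12389/44182 + (3*92*(-8/2207))*(-1/30006) = -12389/44182 - 2208/2207*(-1/30006) = -12389/44182 + 368/11037207 = -136723698547/487645879674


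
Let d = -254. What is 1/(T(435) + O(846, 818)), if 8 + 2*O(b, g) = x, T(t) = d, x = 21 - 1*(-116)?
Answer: -2/379 ≈ -0.0052770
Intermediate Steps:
x = 137 (x = 21 + 116 = 137)
T(t) = -254
O(b, g) = 129/2 (O(b, g) = -4 + (½)*137 = -4 + 137/2 = 129/2)
1/(T(435) + O(846, 818)) = 1/(-254 + 129/2) = 1/(-379/2) = -2/379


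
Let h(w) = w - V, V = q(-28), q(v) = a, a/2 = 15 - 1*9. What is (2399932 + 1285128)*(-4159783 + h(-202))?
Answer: -15329838544820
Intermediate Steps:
a = 12 (a = 2*(15 - 1*9) = 2*(15 - 9) = 2*6 = 12)
q(v) = 12
V = 12
h(w) = -12 + w (h(w) = w - 1*12 = w - 12 = -12 + w)
(2399932 + 1285128)*(-4159783 + h(-202)) = (2399932 + 1285128)*(-4159783 + (-12 - 202)) = 3685060*(-4159783 - 214) = 3685060*(-4159997) = -15329838544820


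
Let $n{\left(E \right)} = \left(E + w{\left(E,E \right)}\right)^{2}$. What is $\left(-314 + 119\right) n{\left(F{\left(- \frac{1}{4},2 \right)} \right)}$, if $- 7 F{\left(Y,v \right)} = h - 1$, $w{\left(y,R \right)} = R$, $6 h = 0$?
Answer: $- \frac{780}{49} \approx -15.918$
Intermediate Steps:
$h = 0$ ($h = \frac{1}{6} \cdot 0 = 0$)
$F{\left(Y,v \right)} = \frac{1}{7}$ ($F{\left(Y,v \right)} = - \frac{0 - 1}{7} = \left(- \frac{1}{7}\right) \left(-1\right) = \frac{1}{7}$)
$n{\left(E \right)} = 4 E^{2}$ ($n{\left(E \right)} = \left(E + E\right)^{2} = \left(2 E\right)^{2} = 4 E^{2}$)
$\left(-314 + 119\right) n{\left(F{\left(- \frac{1}{4},2 \right)} \right)} = \left(-314 + 119\right) \frac{4}{49} = - 195 \cdot 4 \cdot \frac{1}{49} = \left(-195\right) \frac{4}{49} = - \frac{780}{49}$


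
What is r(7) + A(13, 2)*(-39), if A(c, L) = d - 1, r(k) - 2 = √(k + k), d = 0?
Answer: 41 + √14 ≈ 44.742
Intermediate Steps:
r(k) = 2 + √2*√k (r(k) = 2 + √(k + k) = 2 + √(2*k) = 2 + √2*√k)
A(c, L) = -1 (A(c, L) = 0 - 1 = -1)
r(7) + A(13, 2)*(-39) = (2 + √2*√7) - 1*(-39) = (2 + √14) + 39 = 41 + √14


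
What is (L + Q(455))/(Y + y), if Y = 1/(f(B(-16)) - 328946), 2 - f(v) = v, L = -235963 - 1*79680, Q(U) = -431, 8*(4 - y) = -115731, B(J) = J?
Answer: -103965588672/4759711507 ≈ -21.843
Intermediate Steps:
y = 115763/8 (y = 4 - ⅛*(-115731) = 4 + 115731/8 = 115763/8 ≈ 14470.)
L = -315643 (L = -235963 - 79680 = -315643)
f(v) = 2 - v
Y = -1/328928 (Y = 1/((2 - 1*(-16)) - 328946) = 1/((2 + 16) - 328946) = 1/(18 - 328946) = 1/(-328928) = -1/328928 ≈ -3.0402e-6)
(L + Q(455))/(Y + y) = (-315643 - 431)/(-1/328928 + 115763/8) = -316074/4759711507/328928 = -316074*328928/4759711507 = -103965588672/4759711507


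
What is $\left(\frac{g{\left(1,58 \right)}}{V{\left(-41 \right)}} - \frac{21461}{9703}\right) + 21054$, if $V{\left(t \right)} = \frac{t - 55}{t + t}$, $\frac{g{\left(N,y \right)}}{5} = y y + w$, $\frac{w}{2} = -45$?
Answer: $\frac{8158553279}{232872} \approx 35035.0$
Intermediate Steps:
$w = -90$ ($w = 2 \left(-45\right) = -90$)
$g{\left(N,y \right)} = -450 + 5 y^{2}$ ($g{\left(N,y \right)} = 5 \left(y y - 90\right) = 5 \left(y^{2} - 90\right) = 5 \left(-90 + y^{2}\right) = -450 + 5 y^{2}$)
$V{\left(t \right)} = \frac{-55 + t}{2 t}$
$\left(\frac{g{\left(1,58 \right)}}{V{\left(-41 \right)}} - \frac{21461}{9703}\right) + 21054 = \left(\frac{-450 + 5 \cdot 58^{2}}{\frac{1}{2} \frac{1}{-41} \left(-55 - 41\right)} - \frac{21461}{9703}\right) + 21054 = \left(\frac{-450 + 5 \cdot 3364}{\frac{1}{2} \left(- \frac{1}{41}\right) \left(-96\right)} - \frac{21461}{9703}\right) + 21054 = \left(\frac{-450 + 16820}{\frac{48}{41}} - \frac{21461}{9703}\right) + 21054 = \left(16370 \cdot \frac{41}{48} - \frac{21461}{9703}\right) + 21054 = \left(\frac{335585}{24} - \frac{21461}{9703}\right) + 21054 = \frac{3255666191}{232872} + 21054 = \frac{8158553279}{232872}$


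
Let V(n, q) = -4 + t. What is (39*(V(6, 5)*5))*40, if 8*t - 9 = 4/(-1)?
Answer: -26325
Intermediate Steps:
t = 5/8 (t = 9/8 + (4/(-1))/8 = 9/8 + (4*(-1))/8 = 9/8 + (⅛)*(-4) = 9/8 - ½ = 5/8 ≈ 0.62500)
V(n, q) = -27/8 (V(n, q) = -4 + 5/8 = -27/8)
(39*(V(6, 5)*5))*40 = (39*(-27/8*5))*40 = (39*(-135/8))*40 = -5265/8*40 = -26325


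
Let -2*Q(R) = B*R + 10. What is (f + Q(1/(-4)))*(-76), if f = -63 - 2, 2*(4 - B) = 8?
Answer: 5320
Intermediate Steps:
B = 0 (B = 4 - ½*8 = 4 - 4 = 0)
Q(R) = -5 (Q(R) = -(0*R + 10)/2 = -(0 + 10)/2 = -½*10 = -5)
f = -65
(f + Q(1/(-4)))*(-76) = (-65 - 5)*(-76) = -70*(-76) = 5320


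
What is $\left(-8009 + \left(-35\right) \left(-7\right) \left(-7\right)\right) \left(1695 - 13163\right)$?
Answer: $111514832$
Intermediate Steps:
$\left(-8009 + \left(-35\right) \left(-7\right) \left(-7\right)\right) \left(1695 - 13163\right) = \left(-8009 + 245 \left(-7\right)\right) \left(-11468\right) = \left(-8009 - 1715\right) \left(-11468\right) = \left(-9724\right) \left(-11468\right) = 111514832$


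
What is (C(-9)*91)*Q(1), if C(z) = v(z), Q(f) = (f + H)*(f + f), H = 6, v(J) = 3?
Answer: 3822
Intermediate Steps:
Q(f) = 2*f*(6 + f) (Q(f) = (f + 6)*(f + f) = (6 + f)*(2*f) = 2*f*(6 + f))
C(z) = 3
(C(-9)*91)*Q(1) = (3*91)*(2*1*(6 + 1)) = 273*(2*1*7) = 273*14 = 3822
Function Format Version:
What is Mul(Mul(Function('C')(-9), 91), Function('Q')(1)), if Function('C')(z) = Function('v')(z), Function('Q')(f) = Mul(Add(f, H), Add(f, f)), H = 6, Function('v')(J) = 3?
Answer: 3822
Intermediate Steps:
Function('Q')(f) = Mul(2, f, Add(6, f)) (Function('Q')(f) = Mul(Add(f, 6), Add(f, f)) = Mul(Add(6, f), Mul(2, f)) = Mul(2, f, Add(6, f)))
Function('C')(z) = 3
Mul(Mul(Function('C')(-9), 91), Function('Q')(1)) = Mul(Mul(3, 91), Mul(2, 1, Add(6, 1))) = Mul(273, Mul(2, 1, 7)) = Mul(273, 14) = 3822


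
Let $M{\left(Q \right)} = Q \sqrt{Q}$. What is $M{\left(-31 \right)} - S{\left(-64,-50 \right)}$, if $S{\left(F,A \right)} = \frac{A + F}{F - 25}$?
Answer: $- \frac{114}{89} - 31 i \sqrt{31} \approx -1.2809 - 172.6 i$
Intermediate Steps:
$S{\left(F,A \right)} = \frac{A + F}{-25 + F}$
$M{\left(Q \right)} = Q^{\frac{3}{2}}$
$M{\left(-31 \right)} - S{\left(-64,-50 \right)} = \left(-31\right)^{\frac{3}{2}} - \frac{-50 - 64}{-25 - 64} = - 31 i \sqrt{31} - \frac{1}{-89} \left(-114\right) = - 31 i \sqrt{31} - \left(- \frac{1}{89}\right) \left(-114\right) = - 31 i \sqrt{31} - \frac{114}{89} = - \frac{114}{89} - 31 i \sqrt{31}$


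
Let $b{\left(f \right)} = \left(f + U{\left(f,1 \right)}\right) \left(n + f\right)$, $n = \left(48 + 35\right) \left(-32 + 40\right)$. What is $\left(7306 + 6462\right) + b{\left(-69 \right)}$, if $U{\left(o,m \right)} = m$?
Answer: $-26692$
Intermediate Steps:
$n = 664$ ($n = 83 \cdot 8 = 664$)
$b{\left(f \right)} = \left(1 + f\right) \left(664 + f\right)$ ($b{\left(f \right)} = \left(f + 1\right) \left(664 + f\right) = \left(1 + f\right) \left(664 + f\right)$)
$\left(7306 + 6462\right) + b{\left(-69 \right)} = \left(7306 + 6462\right) + \left(664 + \left(-69\right)^{2} + 665 \left(-69\right)\right) = 13768 + \left(664 + 4761 - 45885\right) = 13768 - 40460 = -26692$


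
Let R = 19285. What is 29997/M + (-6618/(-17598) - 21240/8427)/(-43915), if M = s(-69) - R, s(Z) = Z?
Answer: -10852775754163433/7002408231515270 ≈ -1.5499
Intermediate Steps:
M = -19354 (M = -69 - 1*19285 = -69 - 19285 = -19354)
29997/M + (-6618/(-17598) - 21240/8427)/(-43915) = 29997/(-19354) + (-6618/(-17598) - 21240/8427)/(-43915) = 29997*(-1/19354) + (-6618*(-1/17598) - 21240*1/8427)*(-1/43915) = -29997/19354 + (1103/2933 - 7080/2809)*(-1/43915) = -29997/19354 - 17667313/8238797*(-1/43915) = -29997/19354 + 17667313/361806770255 = -10852775754163433/7002408231515270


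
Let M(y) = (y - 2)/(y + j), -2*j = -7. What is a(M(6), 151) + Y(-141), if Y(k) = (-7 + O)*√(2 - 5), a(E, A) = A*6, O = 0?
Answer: 906 - 7*I*√3 ≈ 906.0 - 12.124*I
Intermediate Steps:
j = 7/2 (j = -½*(-7) = 7/2 ≈ 3.5000)
M(y) = (-2 + y)/(7/2 + y) (M(y) = (y - 2)/(y + 7/2) = (-2 + y)/(7/2 + y))
a(E, A) = 6*A
Y(k) = -7*I*√3 (Y(k) = (-7 + 0)*√(2 - 5) = -7*I*√3)
a(M(6), 151) + Y(-141) = 6*151 - 7*I*√3 = 906 - 7*I*√3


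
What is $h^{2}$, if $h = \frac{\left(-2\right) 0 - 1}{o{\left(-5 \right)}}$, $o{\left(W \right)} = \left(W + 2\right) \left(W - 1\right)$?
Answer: $\frac{1}{324} \approx 0.0030864$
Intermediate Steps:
$o{\left(W \right)} = \left(-1 + W\right) \left(2 + W\right)$ ($o{\left(W \right)} = \left(2 + W\right) \left(-1 + W\right) = \left(-1 + W\right) \left(2 + W\right)$)
$h = - \frac{1}{18}$ ($h = \frac{\left(-2\right) 0 - 1}{-2 - 5 + \left(-5\right)^{2}} = \frac{0 - 1}{-2 - 5 + 25} = - \frac{1}{18} \approx -0.055556$)
$h^{2} = \left(- \frac{1}{18}\right)^{2} = \frac{1}{324}$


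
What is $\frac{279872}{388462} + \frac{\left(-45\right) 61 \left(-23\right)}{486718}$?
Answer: $\frac{80372144233}{94535723858} \approx 0.85018$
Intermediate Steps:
$\frac{279872}{388462} + \frac{\left(-45\right) 61 \left(-23\right)}{486718} = 279872 \cdot \frac{1}{388462} + \left(-2745\right) \left(-23\right) \frac{1}{486718} = \frac{139936}{194231} + 63135 \cdot \frac{1}{486718} = \frac{139936}{194231} + \frac{63135}{486718} = \frac{80372144233}{94535723858}$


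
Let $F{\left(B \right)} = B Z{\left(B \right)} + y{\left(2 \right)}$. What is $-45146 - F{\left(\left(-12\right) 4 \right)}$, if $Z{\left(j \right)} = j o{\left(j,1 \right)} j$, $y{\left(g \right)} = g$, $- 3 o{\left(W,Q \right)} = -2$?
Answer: $28580$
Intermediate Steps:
$o{\left(W,Q \right)} = \frac{2}{3}$ ($o{\left(W,Q \right)} = \left(- \frac{1}{3}\right) \left(-2\right) = \frac{2}{3}$)
$Z{\left(j \right)} = \frac{2 j^{2}}{3}$ ($Z{\left(j \right)} = j \frac{2}{3} j = \frac{2 j}{3} j = \frac{2 j^{2}}{3}$)
$F{\left(B \right)} = 2 + \frac{2 B^{3}}{3}$ ($F{\left(B \right)} = B \frac{2 B^{2}}{3} + 2 = \frac{2 B^{3}}{3} + 2 = 2 + \frac{2 B^{3}}{3}$)
$-45146 - F{\left(\left(-12\right) 4 \right)} = -45146 - \left(2 + \frac{2 \left(\left(-12\right) 4\right)^{3}}{3}\right) = -45146 - \left(2 + \frac{2 \left(-48\right)^{3}}{3}\right) = -45146 - \left(2 + \frac{2}{3} \left(-110592\right)\right) = -45146 - \left(2 - 73728\right) = -45146 - -73726 = -45146 + 73726 = 28580$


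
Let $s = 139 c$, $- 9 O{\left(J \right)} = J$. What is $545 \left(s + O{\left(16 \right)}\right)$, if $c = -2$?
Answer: $- \frac{1372310}{9} \approx -1.5248 \cdot 10^{5}$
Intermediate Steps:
$O{\left(J \right)} = - \frac{J}{9}$
$s = -278$ ($s = 139 \left(-2\right) = -278$)
$545 \left(s + O{\left(16 \right)}\right) = 545 \left(-278 - \frac{16}{9}\right) = 545 \left(- \frac{2518}{9}\right) = - \frac{1372310}{9}$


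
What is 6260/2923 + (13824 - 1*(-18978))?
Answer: 95886506/2923 ≈ 32804.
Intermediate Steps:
6260/2923 + (13824 - 1*(-18978)) = 6260*(1/2923) + (13824 + 18978) = 6260/2923 + 32802 = 95886506/2923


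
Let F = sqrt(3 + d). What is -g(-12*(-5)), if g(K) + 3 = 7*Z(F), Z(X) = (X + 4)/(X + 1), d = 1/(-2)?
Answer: 10 - 7*sqrt(10) ≈ -12.136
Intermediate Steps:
d = -1/2 ≈ -0.50000
F = sqrt(10)/2 (F = sqrt(3 - 1/2) = sqrt(5/2) = sqrt(10)/2 ≈ 1.5811)
Z(X) = (4 + X)/(1 + X)
g(K) = -3 + 7*(4 + sqrt(10)/2)/(1 + sqrt(10)/2) (g(K) = -3 + 7*((4 + sqrt(10)/2)/(1 + sqrt(10)/2)) = -3 + 7*(4 + sqrt(10)/2)/(1 + sqrt(10)/2))
-g(-12*(-5)) = -(-10 + 7*sqrt(10)) = 10 - 7*sqrt(10)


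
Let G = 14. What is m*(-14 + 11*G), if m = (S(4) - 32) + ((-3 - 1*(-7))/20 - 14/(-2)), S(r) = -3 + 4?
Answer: -3332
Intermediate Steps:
S(r) = 1
m = -119/5 (m = (1 - 32) + ((-3 - 1*(-7))/20 - 14/(-2)) = -31 + ((-3 + 7)*(1/20) - 14*(-½)) = -31 + (4*(1/20) + 7) = -31 + (⅕ + 7) = -31 + 36/5 = -119/5 ≈ -23.800)
m*(-14 + 11*G) = -119*(-14 + 11*14)/5 = -119*(-14 + 154)/5 = -119/5*140 = -3332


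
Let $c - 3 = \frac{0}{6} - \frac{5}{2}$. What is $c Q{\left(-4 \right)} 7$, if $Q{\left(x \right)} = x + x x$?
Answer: $42$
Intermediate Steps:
$Q{\left(x \right)} = x + x^{2}$
$c = \frac{1}{2}$ ($c = 3 + \left(\frac{0}{6} - \frac{5}{2}\right) = 3 + \left(0 \cdot \frac{1}{6} - \frac{5}{2}\right) = 3 + \left(0 - \frac{5}{2}\right) = 3 - \frac{5}{2} = \frac{1}{2} \approx 0.5$)
$c Q{\left(-4 \right)} 7 = \frac{\left(-4\right) \left(1 - 4\right)}{2} \cdot 7 = \frac{\left(-4\right) \left(-3\right)}{2} \cdot 7 = \frac{1}{2} \cdot 12 \cdot 7 = 6 \cdot 7 = 42$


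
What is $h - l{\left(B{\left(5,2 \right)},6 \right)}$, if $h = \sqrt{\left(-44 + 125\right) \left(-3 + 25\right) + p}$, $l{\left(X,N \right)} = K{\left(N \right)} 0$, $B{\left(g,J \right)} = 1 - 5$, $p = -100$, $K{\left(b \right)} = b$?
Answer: $29 \sqrt{2} \approx 41.012$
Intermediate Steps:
$B{\left(g,J \right)} = -4$
$l{\left(X,N \right)} = 0$ ($l{\left(X,N \right)} = N 0 = 0$)
$h = 29 \sqrt{2}$ ($h = \sqrt{\left(-44 + 125\right) \left(-3 + 25\right) - 100} = \sqrt{81 \cdot 22 - 100} = \sqrt{1782 - 100} = \sqrt{1682} = 29 \sqrt{2} \approx 41.012$)
$h - l{\left(B{\left(5,2 \right)},6 \right)} = 29 \sqrt{2} - 0 = 29 \sqrt{2} + 0 = 29 \sqrt{2}$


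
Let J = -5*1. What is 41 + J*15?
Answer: -34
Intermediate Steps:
J = -5
41 + J*15 = 41 - 5*15 = 41 - 75 = -34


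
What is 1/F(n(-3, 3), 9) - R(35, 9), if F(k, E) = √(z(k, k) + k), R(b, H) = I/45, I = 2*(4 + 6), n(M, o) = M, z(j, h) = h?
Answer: -4/9 - I*√6/6 ≈ -0.44444 - 0.40825*I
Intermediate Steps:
I = 20 (I = 2*10 = 20)
R(b, H) = 4/9 (R(b, H) = 20/45 = 20*(1/45) = 4/9)
F(k, E) = √2*√k (F(k, E) = √(k + k) = √(2*k) = √2*√k)
1/F(n(-3, 3), 9) - R(35, 9) = 1/(√2*√(-3)) - 1*4/9 = 1/(√2*(I*√3)) - 4/9 = 1/(I*√6) - 4/9 = -I*√6/6 - 4/9 = -4/9 - I*√6/6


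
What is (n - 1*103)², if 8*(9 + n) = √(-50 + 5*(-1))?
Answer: (896 - I*√55)²/64 ≈ 12543.0 - 207.65*I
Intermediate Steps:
n = -9 + I*√55/8 (n = -9 + √(-50 + 5*(-1))/8 = -9 + √(-50 - 5)/8 = -9 + √(-55)/8 = -9 + (I*√55)/8 = -9 + I*√55/8 ≈ -9.0 + 0.92702*I)
(n - 1*103)² = ((-9 + I*√55/8) - 1*103)² = ((-9 + I*√55/8) - 103)² = (-112 + I*√55/8)²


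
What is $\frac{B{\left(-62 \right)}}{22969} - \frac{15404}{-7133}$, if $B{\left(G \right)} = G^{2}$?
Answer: $\frac{381233728}{163837877} \approx 2.3269$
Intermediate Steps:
$\frac{B{\left(-62 \right)}}{22969} - \frac{15404}{-7133} = \frac{\left(-62\right)^{2}}{22969} - \frac{15404}{-7133} = 3844 \cdot \frac{1}{22969} - - \frac{15404}{7133} = \frac{3844}{22969} + \frac{15404}{7133} = \frac{381233728}{163837877}$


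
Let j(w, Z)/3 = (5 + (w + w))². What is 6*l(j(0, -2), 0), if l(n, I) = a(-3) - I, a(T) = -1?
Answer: -6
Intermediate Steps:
j(w, Z) = 3*(5 + 2*w)² (j(w, Z) = 3*(5 + (w + w))² = 3*(5 + 2*w)²)
l(n, I) = -1 - I
6*l(j(0, -2), 0) = 6*(-1 - 1*0) = 6*(-1 + 0) = 6*(-1) = -6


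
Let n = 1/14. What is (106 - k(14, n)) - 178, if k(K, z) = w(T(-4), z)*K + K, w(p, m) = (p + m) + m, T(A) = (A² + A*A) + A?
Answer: -480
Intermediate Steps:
T(A) = A + 2*A² (T(A) = (A² + A²) + A = 2*A² + A = A + 2*A²)
n = 1/14 (n = 1*(1/14) = 1/14 ≈ 0.071429)
w(p, m) = p + 2*m (w(p, m) = (m + p) + m = p + 2*m)
k(K, z) = K + K*(28 + 2*z) (k(K, z) = (-4*(1 + 2*(-4)) + 2*z)*K + K = (-4*(1 - 8) + 2*z)*K + K = (-4*(-7) + 2*z)*K + K = (28 + 2*z)*K + K = K*(28 + 2*z) + K = K + K*(28 + 2*z))
(106 - k(14, n)) - 178 = (106 - 14*(29 + 2*(1/14))) - 178 = (106 - 14*(29 + ⅐)) - 178 = (106 - 14*204/7) - 178 = (106 - 1*408) - 178 = (106 - 408) - 178 = -302 - 178 = -480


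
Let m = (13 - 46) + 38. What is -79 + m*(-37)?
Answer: -264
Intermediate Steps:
m = 5 (m = -33 + 38 = 5)
-79 + m*(-37) = -79 + 5*(-37) = -79 - 185 = -264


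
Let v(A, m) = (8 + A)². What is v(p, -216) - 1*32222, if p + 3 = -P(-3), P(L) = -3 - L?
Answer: -32197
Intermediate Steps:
p = -3 (p = -3 - (-3 - 1*(-3)) = -3 - (-3 + 3) = -3 - 1*0 = -3 + 0 = -3)
v(p, -216) - 1*32222 = (8 - 3)² - 1*32222 = 5² - 32222 = 25 - 32222 = -32197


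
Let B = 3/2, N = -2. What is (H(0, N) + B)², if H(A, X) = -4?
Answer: 25/4 ≈ 6.2500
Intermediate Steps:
B = 3/2 (B = 3*(½) = 3/2 ≈ 1.5000)
(H(0, N) + B)² = (-4 + 3/2)² = (-5/2)² = 25/4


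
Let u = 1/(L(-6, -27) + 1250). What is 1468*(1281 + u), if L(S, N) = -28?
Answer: 1148991122/611 ≈ 1.8805e+6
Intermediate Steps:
u = 1/1222 (u = 1/(-28 + 1250) = 1/1222 ≈ 0.00081833)
1468*(1281 + u) = 1468*(1281 + 1/1222) = 1468*(1565383/1222) = 1148991122/611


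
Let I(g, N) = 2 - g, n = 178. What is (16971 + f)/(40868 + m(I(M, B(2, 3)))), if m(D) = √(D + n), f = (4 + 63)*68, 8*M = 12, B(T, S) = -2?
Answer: 103501816/196493323 - 21527*√714/3340386491 ≈ 0.52657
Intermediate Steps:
M = 3/2 (M = (⅛)*12 = 3/2 ≈ 1.5000)
f = 4556 (f = 67*68 = 4556)
m(D) = √(178 + D) (m(D) = √(D + 178) = √(178 + D))
(16971 + f)/(40868 + m(I(M, B(2, 3)))) = (16971 + 4556)/(40868 + √(178 + (2 - 1*3/2))) = 21527/(40868 + √(178 + (2 - 3/2))) = 21527/(40868 + √(178 + ½)) = 21527/(40868 + √(357/2)) = 21527/(40868 + √714/2)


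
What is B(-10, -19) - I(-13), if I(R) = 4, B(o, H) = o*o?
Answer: 96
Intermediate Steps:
B(o, H) = o²
B(-10, -19) - I(-13) = (-10)² - 1*4 = 100 - 4 = 96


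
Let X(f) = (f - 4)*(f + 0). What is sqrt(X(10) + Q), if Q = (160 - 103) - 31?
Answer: sqrt(86) ≈ 9.2736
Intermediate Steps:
X(f) = f*(-4 + f) (X(f) = (-4 + f)*f = f*(-4 + f))
Q = 26 (Q = 57 - 31 = 26)
sqrt(X(10) + Q) = sqrt(10*(-4 + 10) + 26) = sqrt(10*6 + 26) = sqrt(60 + 26) = sqrt(86)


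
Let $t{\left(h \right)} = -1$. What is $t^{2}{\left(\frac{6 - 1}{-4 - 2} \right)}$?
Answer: $1$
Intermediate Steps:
$t^{2}{\left(\frac{6 - 1}{-4 - 2} \right)} = \left(-1\right)^{2} = 1$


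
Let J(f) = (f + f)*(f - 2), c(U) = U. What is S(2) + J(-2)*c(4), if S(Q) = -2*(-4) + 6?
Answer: 78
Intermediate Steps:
S(Q) = 14 (S(Q) = 8 + 6 = 14)
J(f) = 2*f*(-2 + f) (J(f) = (2*f)*(-2 + f) = 2*f*(-2 + f))
S(2) + J(-2)*c(4) = 14 + (2*(-2)*(-2 - 2))*4 = 14 + (2*(-2)*(-4))*4 = 14 + 16*4 = 14 + 64 = 78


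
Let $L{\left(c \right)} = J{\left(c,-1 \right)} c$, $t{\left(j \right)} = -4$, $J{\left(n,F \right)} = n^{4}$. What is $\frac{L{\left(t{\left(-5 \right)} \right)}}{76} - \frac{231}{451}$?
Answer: $- \frac{10895}{779} \approx -13.986$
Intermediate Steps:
$L{\left(c \right)} = c^{5}$ ($L{\left(c \right)} = c^{4} c = c^{5}$)
$\frac{L{\left(t{\left(-5 \right)} \right)}}{76} - \frac{231}{451} = \frac{\left(-4\right)^{5}}{76} - \frac{231}{451} = \left(-1024\right) \frac{1}{76} - \frac{21}{41} = - \frac{256}{19} - \frac{21}{41} = - \frac{10895}{779}$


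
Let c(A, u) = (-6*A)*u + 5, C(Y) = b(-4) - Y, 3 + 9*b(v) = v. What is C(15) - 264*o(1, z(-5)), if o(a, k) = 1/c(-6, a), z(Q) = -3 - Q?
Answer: -8198/369 ≈ -22.217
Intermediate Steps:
b(v) = -⅓ + v/9
C(Y) = -7/9 - Y (C(Y) = (-⅓ + (⅑)*(-4)) - Y = (-⅓ - 4/9) - Y = -7/9 - Y)
c(A, u) = 5 - 6*A*u (c(A, u) = -6*A*u + 5 = 5 - 6*A*u)
o(a, k) = 1/(5 + 36*a) (o(a, k) = 1/(5 - 6*(-6)*a) = 1/(5 + 36*a))
C(15) - 264*o(1, z(-5)) = (-7/9 - 1*15) - 264/(5 + 36*1) = (-7/9 - 15) - 264/(5 + 36) = -142/9 - 264/41 = -8198/369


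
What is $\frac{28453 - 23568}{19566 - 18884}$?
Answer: $\frac{4885}{682} \approx 7.1628$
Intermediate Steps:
$\frac{28453 - 23568}{19566 - 18884} = \frac{28453 - 23568}{682} = 4885 \cdot \frac{1}{682} = \frac{4885}{682}$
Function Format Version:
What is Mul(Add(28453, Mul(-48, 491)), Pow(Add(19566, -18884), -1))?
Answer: Rational(4885, 682) ≈ 7.1628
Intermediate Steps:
Mul(Add(28453, Mul(-48, 491)), Pow(Add(19566, -18884), -1)) = Mul(Add(28453, -23568), Pow(682, -1)) = Mul(4885, Rational(1, 682)) = Rational(4885, 682)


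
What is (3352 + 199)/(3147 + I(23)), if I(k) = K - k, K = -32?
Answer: 3551/3092 ≈ 1.1484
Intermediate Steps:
I(k) = -32 - k
(3352 + 199)/(3147 + I(23)) = (3352 + 199)/(3147 + (-32 - 1*23)) = 3551/(3147 + (-32 - 23)) = 3551/(3147 - 55) = 3551/3092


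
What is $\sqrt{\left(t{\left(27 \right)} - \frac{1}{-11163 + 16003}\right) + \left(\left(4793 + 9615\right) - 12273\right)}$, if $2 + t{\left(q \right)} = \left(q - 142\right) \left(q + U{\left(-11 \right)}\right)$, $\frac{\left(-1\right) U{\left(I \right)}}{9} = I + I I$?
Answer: $\frac{\sqrt{5463295190}}{220} \approx 335.97$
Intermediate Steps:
$U{\left(I \right)} = - 9 I - 9 I^{2}$ ($U{\left(I \right)} = - 9 \left(I + I I\right) = - 9 \left(I + I^{2}\right) = - 9 I - 9 I^{2}$)
$t{\left(q \right)} = -2 + \left(-990 + q\right) \left(-142 + q\right)$ ($t{\left(q \right)} = -2 + \left(q - 142\right) \left(q - - 99 \left(1 - 11\right)\right) = -2 + \left(-142 + q\right) \left(q - \left(-99\right) \left(-10\right)\right) = -2 + \left(-142 + q\right) \left(q - 990\right) = -2 + \left(-142 + q\right) \left(-990 + q\right) = -2 + \left(-990 + q\right) \left(-142 + q\right)$)
$\sqrt{\left(t{\left(27 \right)} - \frac{1}{-11163 + 16003}\right) + \left(\left(4793 + 9615\right) - 12273\right)} = \sqrt{\left(\left(140578 + 27^{2} - 30564\right) - \frac{1}{-11163 + 16003}\right) + \left(\left(4793 + 9615\right) - 12273\right)} = \sqrt{\left(\left(140578 + 729 - 30564\right) - \frac{1}{4840}\right) + \left(14408 - 12273\right)} = \sqrt{\left(110743 - \frac{1}{4840}\right) + 2135} = \sqrt{\frac{535996119}{4840} + 2135} = \sqrt{\frac{546329519}{4840}} = \frac{\sqrt{5463295190}}{220}$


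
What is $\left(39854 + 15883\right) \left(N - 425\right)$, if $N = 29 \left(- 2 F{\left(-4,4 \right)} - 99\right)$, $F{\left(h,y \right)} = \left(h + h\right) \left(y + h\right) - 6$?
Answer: $-164312676$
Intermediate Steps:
$F{\left(h,y \right)} = -6 + 2 h \left(h + y\right)$ ($F{\left(h,y \right)} = 2 h \left(h + y\right) - 6 = -6 + 2 h \left(h + y\right)$)
$N = -2523$ ($N = 29 \left(- 2 \left(-6 + 2 \left(-4\right)^{2} + 2 \left(-4\right) 4\right) - 99\right) = 29 \left(- 2 \left(-6 + 2 \cdot 16 - 32\right) - 99\right) = 29 \left(- 2 \left(-6 + 32 - 32\right) - 99\right) = 29 \left(\left(-2\right) \left(-6\right) - 99\right) = 29 \left(12 - 99\right) = 29 \left(-87\right) = -2523$)
$\left(39854 + 15883\right) \left(N - 425\right) = \left(39854 + 15883\right) \left(-2523 - 425\right) = 55737 \left(-2523 - 425\right) = 55737 \left(-2948\right) = -164312676$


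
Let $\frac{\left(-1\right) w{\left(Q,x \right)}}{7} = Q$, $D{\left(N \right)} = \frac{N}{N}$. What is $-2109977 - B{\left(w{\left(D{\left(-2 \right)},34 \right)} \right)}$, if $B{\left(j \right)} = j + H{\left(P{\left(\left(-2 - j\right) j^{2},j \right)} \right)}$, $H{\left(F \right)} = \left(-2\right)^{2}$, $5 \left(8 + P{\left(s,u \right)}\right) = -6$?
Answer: $-2109974$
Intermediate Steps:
$P{\left(s,u \right)} = - \frac{46}{5}$ ($P{\left(s,u \right)} = -8 + \frac{1}{5} \left(-6\right) = -8 - \frac{6}{5} = - \frac{46}{5}$)
$D{\left(N \right)} = 1$
$w{\left(Q,x \right)} = - 7 Q$
$H{\left(F \right)} = 4$
$B{\left(j \right)} = 4 + j$ ($B{\left(j \right)} = j + 4 = 4 + j$)
$-2109977 - B{\left(w{\left(D{\left(-2 \right)},34 \right)} \right)} = -2109977 - \left(4 - 7\right) = -2109977 - -3 = -2109977 + 3 = -2109974$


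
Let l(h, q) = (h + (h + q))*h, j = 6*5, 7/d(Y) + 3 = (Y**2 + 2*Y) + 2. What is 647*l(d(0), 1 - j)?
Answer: 194747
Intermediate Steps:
d(Y) = 7/(-1 + Y**2 + 2*Y) (d(Y) = 7/(-3 + ((Y**2 + 2*Y) + 2)) = 7/(-3 + (2 + Y**2 + 2*Y)) = 7/(-1 + Y**2 + 2*Y))
j = 30
l(h, q) = h*(q + 2*h) (l(h, q) = (q + 2*h)*h = h*(q + 2*h))
647*l(d(0), 1 - j) = 647*((7/(-1 + 0**2 + 2*0))*((1 - 1*30) + 2*(7/(-1 + 0**2 + 2*0)))) = 647*((7/(-1 + 0 + 0))*((1 - 30) + 2*(7/(-1 + 0 + 0)))) = 647*((7/(-1))*(-29 + 2*(7/(-1)))) = 647*((7*(-1))*(-29 + 2*(7*(-1)))) = 647*(-7*(-29 + 2*(-7))) = 647*(-7*(-29 - 14)) = 647*(-7*(-43)) = 647*301 = 194747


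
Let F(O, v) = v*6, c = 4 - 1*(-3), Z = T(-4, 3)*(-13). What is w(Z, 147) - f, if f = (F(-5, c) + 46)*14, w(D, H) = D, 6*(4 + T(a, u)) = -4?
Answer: -3514/3 ≈ -1171.3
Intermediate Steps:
T(a, u) = -14/3 (T(a, u) = -4 + (1/6)*(-4) = -4 - 2/3 = -14/3)
Z = 182/3 (Z = -14/3*(-13) = 182/3 ≈ 60.667)
c = 7 (c = 4 + 3 = 7)
F(O, v) = 6*v
f = 1232 (f = (6*7 + 46)*14 = (42 + 46)*14 = 88*14 = 1232)
w(Z, 147) - f = 182/3 - 1*1232 = 182/3 - 1232 = -3514/3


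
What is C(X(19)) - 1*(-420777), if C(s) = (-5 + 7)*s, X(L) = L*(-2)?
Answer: 420701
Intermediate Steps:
X(L) = -2*L
C(s) = 2*s
C(X(19)) - 1*(-420777) = 2*(-2*19) - 1*(-420777) = 2*(-38) + 420777 = -76 + 420777 = 420701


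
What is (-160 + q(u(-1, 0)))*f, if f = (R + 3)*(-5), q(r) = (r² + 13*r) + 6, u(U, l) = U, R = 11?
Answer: 11620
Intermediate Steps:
q(r) = 6 + r² + 13*r
f = -70 (f = (11 + 3)*(-5) = 14*(-5) = -70)
(-160 + q(u(-1, 0)))*f = (-160 + (6 + (-1)² + 13*(-1)))*(-70) = (-160 + (6 + 1 - 13))*(-70) = (-160 - 6)*(-70) = -166*(-70) = 11620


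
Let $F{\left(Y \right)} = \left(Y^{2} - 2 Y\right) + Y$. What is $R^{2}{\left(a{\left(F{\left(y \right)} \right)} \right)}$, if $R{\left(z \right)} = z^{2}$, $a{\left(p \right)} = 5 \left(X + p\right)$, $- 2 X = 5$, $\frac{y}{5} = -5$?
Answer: $\frac{1757758031640625}{16} \approx 1.0986 \cdot 10^{14}$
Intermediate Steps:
$y = -25$ ($y = 5 \left(-5\right) = -25$)
$X = - \frac{5}{2}$ ($X = \left(- \frac{1}{2}\right) 5 = - \frac{5}{2} \approx -2.5$)
$F{\left(Y \right)} = Y^{2} - Y$
$a{\left(p \right)} = - \frac{25}{2} + 5 p$ ($a{\left(p \right)} = 5 \left(- \frac{5}{2} + p\right) = - \frac{25}{2} + 5 p$)
$R^{2}{\left(a{\left(F{\left(y \right)} \right)} \right)} = \left(\left(- \frac{25}{2} + 5 \left(- 25 \left(-1 - 25\right)\right)\right)^{2}\right)^{2} = \left(\left(- \frac{25}{2} + 5 \left(\left(-25\right) \left(-26\right)\right)\right)^{2}\right)^{2} = \left(\left(- \frac{25}{2} + 5 \cdot 650\right)^{2}\right)^{2} = \left(\left(- \frac{25}{2} + 3250\right)^{2}\right)^{2} = \left(\left(\frac{6475}{2}\right)^{2}\right)^{2} = \left(\frac{41925625}{4}\right)^{2} = \frac{1757758031640625}{16}$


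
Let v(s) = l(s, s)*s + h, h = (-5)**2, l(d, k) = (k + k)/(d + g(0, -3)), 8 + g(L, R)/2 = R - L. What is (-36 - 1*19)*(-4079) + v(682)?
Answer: 3386692/15 ≈ 2.2578e+5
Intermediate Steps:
g(L, R) = -16 - 2*L + 2*R (g(L, R) = -16 + 2*(R - L) = -16 + (-2*L + 2*R) = -16 - 2*L + 2*R)
l(d, k) = 2*k/(-22 + d) (l(d, k) = (k + k)/(d + (-16 - 2*0 + 2*(-3))) = (2*k)/(d + (-16 + 0 - 6)) = (2*k)/(d - 22) = (2*k)/(-22 + d) = 2*k/(-22 + d))
h = 25
v(s) = 25 + 2*s**2/(-22 + s) (v(s) = (2*s/(-22 + s))*s + 25 = 2*s**2/(-22 + s) + 25 = 25 + 2*s**2/(-22 + s))
(-36 - 1*19)*(-4079) + v(682) = (-36 - 1*19)*(-4079) + (-550 + 2*682**2 + 25*682)/(-22 + 682) = (-36 - 19)*(-4079) + (-550 + 2*465124 + 17050)/660 = -55*(-4079) + (-550 + 930248 + 17050)/660 = 224345 + (1/660)*946748 = 224345 + 21517/15 = 3386692/15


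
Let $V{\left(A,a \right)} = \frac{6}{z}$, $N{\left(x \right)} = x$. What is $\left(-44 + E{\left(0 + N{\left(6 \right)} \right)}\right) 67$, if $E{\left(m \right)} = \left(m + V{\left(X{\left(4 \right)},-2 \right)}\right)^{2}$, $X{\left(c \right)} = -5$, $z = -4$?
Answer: $- \frac{6365}{4} \approx -1591.3$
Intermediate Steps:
$V{\left(A,a \right)} = - \frac{3}{2}$ ($V{\left(A,a \right)} = \frac{6}{-4} = 6 \left(- \frac{1}{4}\right) = - \frac{3}{2}$)
$E{\left(m \right)} = \left(- \frac{3}{2} + m\right)^{2}$ ($E{\left(m \right)} = \left(m - \frac{3}{2}\right)^{2} = \left(- \frac{3}{2} + m\right)^{2}$)
$\left(-44 + E{\left(0 + N{\left(6 \right)} \right)}\right) 67 = \left(-44 + \frac{\left(-3 + 2 \left(0 + 6\right)\right)^{2}}{4}\right) 67 = \left(-44 + \frac{\left(-3 + 2 \cdot 6\right)^{2}}{4}\right) 67 = \left(-44 + \frac{\left(-3 + 12\right)^{2}}{4}\right) 67 = \left(-44 + \frac{9^{2}}{4}\right) 67 = \left(-44 + \frac{1}{4} \cdot 81\right) 67 = \left(-44 + \frac{81}{4}\right) 67 = \left(- \frac{95}{4}\right) 67 = - \frac{6365}{4}$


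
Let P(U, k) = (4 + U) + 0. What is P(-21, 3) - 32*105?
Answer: -3377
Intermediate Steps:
P(U, k) = 4 + U
P(-21, 3) - 32*105 = (4 - 21) - 32*105 = -17 - 3360 = -3377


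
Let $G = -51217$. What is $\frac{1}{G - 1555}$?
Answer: $- \frac{1}{52772} \approx -1.8949 \cdot 10^{-5}$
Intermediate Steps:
$\frac{1}{G - 1555} = \frac{1}{-51217 - 1555} = \frac{1}{-52772} = - \frac{1}{52772}$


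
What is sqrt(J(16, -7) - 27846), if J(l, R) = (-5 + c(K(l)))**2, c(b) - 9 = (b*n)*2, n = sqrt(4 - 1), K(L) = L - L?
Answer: 11*I*sqrt(230) ≈ 166.82*I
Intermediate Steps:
K(L) = 0
n = sqrt(3) ≈ 1.7320
c(b) = 9 + 2*b*sqrt(3) (c(b) = 9 + (b*sqrt(3))*2 = 9 + 2*b*sqrt(3))
J(l, R) = 16 (J(l, R) = (-5 + (9 + 2*0*sqrt(3)))**2 = (-5 + (9 + 0))**2 = (-5 + 9)**2 = 4**2 = 16)
sqrt(J(16, -7) - 27846) = sqrt(16 - 27846) = sqrt(-27830) = 11*I*sqrt(230)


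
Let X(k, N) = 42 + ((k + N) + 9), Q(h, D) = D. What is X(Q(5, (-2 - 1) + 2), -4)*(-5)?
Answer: -230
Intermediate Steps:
X(k, N) = 51 + N + k (X(k, N) = 42 + ((N + k) + 9) = 42 + (9 + N + k) = 51 + N + k)
X(Q(5, (-2 - 1) + 2), -4)*(-5) = (51 - 4 + ((-2 - 1) + 2))*(-5) = (51 - 4 + (-3 + 2))*(-5) = (51 - 4 - 1)*(-5) = 46*(-5) = -230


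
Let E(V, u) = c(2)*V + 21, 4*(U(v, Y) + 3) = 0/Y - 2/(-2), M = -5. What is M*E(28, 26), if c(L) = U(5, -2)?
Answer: 280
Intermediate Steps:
U(v, Y) = -11/4 (U(v, Y) = -3 + (0/Y - 2/(-2))/4 = -3 + (0 - 2*(-½))/4 = -3 + (0 + 1)/4 = -3 + (¼)*1 = -3 + ¼ = -11/4)
c(L) = -11/4
E(V, u) = 21 - 11*V/4 (E(V, u) = -11*V/4 + 21 = 21 - 11*V/4)
M*E(28, 26) = -5*(21 - 11/4*28) = -5*(21 - 77) = -5*(-56) = 280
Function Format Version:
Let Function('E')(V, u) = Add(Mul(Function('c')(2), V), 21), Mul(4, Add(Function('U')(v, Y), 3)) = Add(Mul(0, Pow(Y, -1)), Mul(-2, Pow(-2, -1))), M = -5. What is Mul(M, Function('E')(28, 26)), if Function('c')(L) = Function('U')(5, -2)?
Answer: 280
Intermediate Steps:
Function('U')(v, Y) = Rational(-11, 4) (Function('U')(v, Y) = Add(-3, Mul(Rational(1, 4), Add(Mul(0, Pow(Y, -1)), Mul(-2, Pow(-2, -1))))) = Add(-3, Mul(Rational(1, 4), Add(0, Mul(-2, Rational(-1, 2))))) = Add(-3, Mul(Rational(1, 4), Add(0, 1))) = Add(-3, Mul(Rational(1, 4), 1)) = Add(-3, Rational(1, 4)) = Rational(-11, 4))
Function('c')(L) = Rational(-11, 4)
Function('E')(V, u) = Add(21, Mul(Rational(-11, 4), V)) (Function('E')(V, u) = Add(Mul(Rational(-11, 4), V), 21) = Add(21, Mul(Rational(-11, 4), V)))
Mul(M, Function('E')(28, 26)) = Mul(-5, Add(21, Mul(Rational(-11, 4), 28))) = Mul(-5, Add(21, -77)) = Mul(-5, -56) = 280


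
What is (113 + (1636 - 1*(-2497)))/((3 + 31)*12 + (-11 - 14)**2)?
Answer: 4246/1033 ≈ 4.1104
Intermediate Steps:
(113 + (1636 - 1*(-2497)))/((3 + 31)*12 + (-11 - 14)**2) = (113 + (1636 + 2497))/(34*12 + (-25)**2) = (113 + 4133)/(408 + 625) = 4246/1033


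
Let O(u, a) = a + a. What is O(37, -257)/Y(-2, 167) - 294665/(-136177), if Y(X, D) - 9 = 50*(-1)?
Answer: 82076243/5583257 ≈ 14.700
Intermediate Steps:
O(u, a) = 2*a
Y(X, D) = -41 (Y(X, D) = 9 + 50*(-1) = 9 - 50 = -41)
O(37, -257)/Y(-2, 167) - 294665/(-136177) = (2*(-257))/(-41) - 294665/(-136177) = -514*(-1/41) - 294665*(-1/136177) = 514/41 + 294665/136177 = 82076243/5583257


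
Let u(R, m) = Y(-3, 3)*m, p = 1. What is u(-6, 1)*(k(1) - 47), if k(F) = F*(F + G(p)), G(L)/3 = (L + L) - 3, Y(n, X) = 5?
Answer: -245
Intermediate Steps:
u(R, m) = 5*m
G(L) = -9 + 6*L (G(L) = 3*((L + L) - 3) = 3*(2*L - 3) = 3*(-3 + 2*L) = -9 + 6*L)
k(F) = F*(-3 + F) (k(F) = F*(F + (-9 + 6*1)) = F*(F + (-9 + 6)) = F*(F - 3) = F*(-3 + F))
u(-6, 1)*(k(1) - 47) = (5*1)*(1*(-3 + 1) - 47) = 5*(1*(-2) - 47) = 5*(-2 - 47) = 5*(-49) = -245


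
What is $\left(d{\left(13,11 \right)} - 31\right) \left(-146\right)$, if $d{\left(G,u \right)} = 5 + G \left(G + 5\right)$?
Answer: $-30368$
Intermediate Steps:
$d{\left(G,u \right)} = 5 + G \left(5 + G\right)$
$\left(d{\left(13,11 \right)} - 31\right) \left(-146\right) = \left(\left(5 + 13^{2} + 5 \cdot 13\right) - 31\right) \left(-146\right) = \left(\left(5 + 169 + 65\right) - 31\right) \left(-146\right) = \left(239 - 31\right) \left(-146\right) = 208 \left(-146\right) = -30368$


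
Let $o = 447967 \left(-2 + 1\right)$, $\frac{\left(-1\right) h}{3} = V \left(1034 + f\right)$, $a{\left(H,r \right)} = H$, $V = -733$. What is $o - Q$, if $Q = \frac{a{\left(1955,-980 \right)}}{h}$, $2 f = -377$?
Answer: $- \frac{1665769325113}{3718509} \approx -4.4797 \cdot 10^{5}$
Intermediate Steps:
$f = - \frac{377}{2}$ ($f = \frac{1}{2} \left(-377\right) = - \frac{377}{2} \approx -188.5$)
$h = \frac{3718509}{2}$ ($h = - 3 \left(- 733 \left(1034 - \frac{377}{2}\right)\right) = - 3 \left(\left(-733\right) \frac{1691}{2}\right) = \left(-3\right) \left(- \frac{1239503}{2}\right) = \frac{3718509}{2} \approx 1.8593 \cdot 10^{6}$)
$Q = \frac{3910}{3718509}$ ($Q = \frac{1955}{\frac{3718509}{2}} = 1955 \cdot \frac{2}{3718509} = \frac{3910}{3718509} \approx 0.0010515$)
$o = -447967$ ($o = 447967 \left(-1\right) = -447967$)
$o - Q = -447967 - \frac{3910}{3718509} = - \frac{1665769325113}{3718509}$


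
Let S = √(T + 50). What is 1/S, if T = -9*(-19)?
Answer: √221/221 ≈ 0.067267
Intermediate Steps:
T = 171
S = √221 (S = √(171 + 50) = √221 ≈ 14.866)
1/S = 1/(√221) = √221/221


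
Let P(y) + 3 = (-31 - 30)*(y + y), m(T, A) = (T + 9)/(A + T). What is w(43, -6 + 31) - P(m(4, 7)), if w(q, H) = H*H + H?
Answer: 8769/11 ≈ 797.18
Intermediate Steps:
m(T, A) = (9 + T)/(A + T)
w(q, H) = H + H**2 (w(q, H) = H**2 + H = H + H**2)
P(y) = -3 - 122*y (P(y) = -3 + (-31 - 30)*(y + y) = -3 - 122*y)
w(43, -6 + 31) - P(m(4, 7)) = (-6 + 31)*(1 + (-6 + 31)) - (-3 - 122*(9 + 4)/(7 + 4)) = 25*(1 + 25) - (-3 - 122*13/11) = 25*26 - (-3 - 122*13/11) = 650 - (-3 - 122*13/11) = 650 - (-3 - 1586/11) = 650 - 1*(-1619/11) = 650 + 1619/11 = 8769/11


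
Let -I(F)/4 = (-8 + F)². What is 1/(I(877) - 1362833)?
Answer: -1/4383477 ≈ -2.2813e-7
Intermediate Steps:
I(F) = -4*(-8 + F)²
1/(I(877) - 1362833) = 1/(-4*(-8 + 877)² - 1362833) = 1/(-4*869² - 1362833) = 1/(-4*755161 - 1362833) = 1/(-3020644 - 1362833) = 1/(-4383477) = -1/4383477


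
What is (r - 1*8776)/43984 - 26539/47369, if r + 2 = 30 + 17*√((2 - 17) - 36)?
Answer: -395418847/520869524 + 17*I*√51/43984 ≈ -0.75915 + 0.0027602*I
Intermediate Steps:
r = 28 + 17*I*√51 (r = -2 + (30 + 17*√((2 - 17) - 36)) = -2 + (30 + 17*√(-15 - 36)) = -2 + (30 + 17*√(-51)) = -2 + (30 + 17*(I*√51)) = -2 + (30 + 17*I*√51) = 28 + 17*I*√51 ≈ 28.0 + 121.4*I)
(r - 1*8776)/43984 - 26539/47369 = ((28 + 17*I*√51) - 1*8776)/43984 - 26539/47369 = ((28 + 17*I*√51) - 8776)*(1/43984) - 26539*1/47369 = (-8748 + 17*I*√51)*(1/43984) - 26539/47369 = (-2187/10996 + 17*I*√51/43984) - 26539/47369 = -395418847/520869524 + 17*I*√51/43984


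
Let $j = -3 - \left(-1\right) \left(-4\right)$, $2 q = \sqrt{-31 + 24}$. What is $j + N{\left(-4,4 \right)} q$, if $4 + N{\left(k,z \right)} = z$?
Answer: $-7$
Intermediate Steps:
$N{\left(k,z \right)} = -4 + z$
$q = \frac{i \sqrt{7}}{2}$ ($q = \frac{\sqrt{-31 + 24}}{2} = \frac{\sqrt{-7}}{2} = \frac{i \sqrt{7}}{2} \approx 1.3229 i$)
$j = -7$ ($j = -3 - 4 = -7$)
$j + N{\left(-4,4 \right)} q = -7 + \left(-4 + 4\right) \frac{i \sqrt{7}}{2} = -7 + 0 \frac{i \sqrt{7}}{2} = -7 + 0 = -7$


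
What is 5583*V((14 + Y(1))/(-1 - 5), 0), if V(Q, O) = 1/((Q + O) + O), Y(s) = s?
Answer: -11166/5 ≈ -2233.2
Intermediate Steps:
V(Q, O) = 1/(Q + 2*O) (V(Q, O) = 1/((O + Q) + O) = 1/(Q + 2*O))
5583*V((14 + Y(1))/(-1 - 5), 0) = 5583/((14 + 1)/(-1 - 5) + 2*0) = 5583/(15/(-6) + 0) = 5583/(15*(-1/6) + 0) = 5583/(-5/2 + 0) = 5583/(-5/2) = 5583*(-2/5) = -11166/5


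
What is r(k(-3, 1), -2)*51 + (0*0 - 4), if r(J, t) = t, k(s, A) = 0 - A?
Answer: -106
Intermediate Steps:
k(s, A) = -A
r(k(-3, 1), -2)*51 + (0*0 - 4) = -2*51 + (0*0 - 4) = -102 + (0 - 4) = -102 - 4 = -106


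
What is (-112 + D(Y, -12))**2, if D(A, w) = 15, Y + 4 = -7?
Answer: 9409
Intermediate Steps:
Y = -11 (Y = -4 - 7 = -11)
(-112 + D(Y, -12))**2 = (-112 + 15)**2 = (-97)**2 = 9409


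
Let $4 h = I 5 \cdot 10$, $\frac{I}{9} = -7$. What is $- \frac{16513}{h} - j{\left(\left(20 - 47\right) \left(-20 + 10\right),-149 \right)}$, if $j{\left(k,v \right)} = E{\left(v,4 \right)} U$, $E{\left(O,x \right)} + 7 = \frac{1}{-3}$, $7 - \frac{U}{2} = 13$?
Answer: $- \frac{15082}{225} \approx -67.031$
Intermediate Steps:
$U = -12$ ($U = 14 - 26 = -12$)
$E{\left(O,x \right)} = - \frac{22}{3}$ ($E{\left(O,x \right)} = -7 + \frac{1}{-3} = -7 - \frac{1}{3} = - \frac{22}{3}$)
$I = -63$ ($I = 9 \left(-7\right) = -63$)
$h = - \frac{1575}{2}$ ($h = \frac{\left(-63\right) 5 \cdot 10}{4} = \frac{\left(-315\right) 10}{4} = \frac{1}{4} \left(-3150\right) = - \frac{1575}{2} \approx -787.5$)
$j{\left(k,v \right)} = 88$ ($j{\left(k,v \right)} = \left(- \frac{22}{3}\right) \left(-12\right) = 88$)
$- \frac{16513}{h} - j{\left(\left(20 - 47\right) \left(-20 + 10\right),-149 \right)} = - \frac{16513}{- \frac{1575}{2}} - 88 = \left(-16513\right) \left(- \frac{2}{1575}\right) - 88 = \frac{4718}{225} - 88 = - \frac{15082}{225}$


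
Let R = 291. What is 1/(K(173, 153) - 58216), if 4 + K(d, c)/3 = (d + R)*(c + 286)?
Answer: 1/552860 ≈ 1.8088e-6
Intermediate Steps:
K(d, c) = -12 + 3*(286 + c)*(291 + d) (K(d, c) = -12 + 3*((d + 291)*(c + 286)) = -12 + 3*((291 + d)*(286 + c)) = -12 + 3*((286 + c)*(291 + d)) = -12 + 3*(286 + c)*(291 + d))
1/(K(173, 153) - 58216) = 1/((249666 + 858*173 + 873*153 + 3*153*173) - 58216) = 1/((249666 + 148434 + 133569 + 79407) - 58216) = 1/(611076 - 58216) = 1/552860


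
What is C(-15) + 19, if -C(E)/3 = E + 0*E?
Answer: 64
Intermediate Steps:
C(E) = -3*E (C(E) = -3*(E + 0*E) = -3*(E + 0) = -3*E)
C(-15) + 19 = -3*(-15) + 19 = 45 + 19 = 64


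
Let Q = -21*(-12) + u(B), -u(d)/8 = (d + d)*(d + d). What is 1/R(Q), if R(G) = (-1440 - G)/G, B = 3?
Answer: 1/39 ≈ 0.025641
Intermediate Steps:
u(d) = -32*d² (u(d) = -8*(d + d)*(d + d) = -8*2*d*2*d = -32*d²)
Q = -36 (Q = -21*(-12) - 32*3² = 252 - 32*9 = 252 - 288 = -36)
R(G) = (-1440 - G)/G
1/R(Q) = 1/((-1440 - 1*(-36))/(-36)) = 1/(-(-1440 + 36)/36) = 1/(-1/36*(-1404)) = 1/39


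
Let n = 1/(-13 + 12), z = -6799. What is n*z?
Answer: 6799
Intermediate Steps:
n = -1 (n = 1/(-1) = -1)
n*z = -1*(-6799) = 6799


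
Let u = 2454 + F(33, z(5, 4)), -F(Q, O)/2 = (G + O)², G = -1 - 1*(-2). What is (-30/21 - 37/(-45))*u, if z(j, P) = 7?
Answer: -444266/315 ≈ -1410.4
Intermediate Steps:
G = 1 (G = -1 + 2 = 1)
F(Q, O) = -2*(1 + O)²
u = 2326 (u = 2454 - 2*(1 + 7)² = 2454 - 2*8² = 2454 - 2*64 = 2454 - 128 = 2326)
(-30/21 - 37/(-45))*u = (-30/21 - 37/(-45))*2326 = (-30*1/21 - 37*(-1/45))*2326 = (-10/7 + 37/45)*2326 = -191/315*2326 = -444266/315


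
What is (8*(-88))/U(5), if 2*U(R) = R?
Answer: -1408/5 ≈ -281.60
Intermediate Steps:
U(R) = R/2
(8*(-88))/U(5) = (8*(-88))/(((1/2)*5)) = -704/5/2 = -704*2/5 = -1408/5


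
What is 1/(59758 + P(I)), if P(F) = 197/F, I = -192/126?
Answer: 32/1908119 ≈ 1.6770e-5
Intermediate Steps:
I = -32/21 (I = -192*1/126 = -32/21 ≈ -1.5238)
1/(59758 + P(I)) = 1/(59758 + 197/(-32/21)) = 1/(59758 + 197*(-21/32)) = 1/(59758 - 4137/32) = 1/(1908119/32) = 32/1908119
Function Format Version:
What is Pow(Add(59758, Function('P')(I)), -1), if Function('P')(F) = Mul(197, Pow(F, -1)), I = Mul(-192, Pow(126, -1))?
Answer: Rational(32, 1908119) ≈ 1.6770e-5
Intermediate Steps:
I = Rational(-32, 21) (I = Mul(-192, Rational(1, 126)) = Rational(-32, 21) ≈ -1.5238)
Pow(Add(59758, Function('P')(I)), -1) = Pow(Add(59758, Mul(197, Pow(Rational(-32, 21), -1))), -1) = Pow(Add(59758, Mul(197, Rational(-21, 32))), -1) = Pow(Add(59758, Rational(-4137, 32)), -1) = Pow(Rational(1908119, 32), -1) = Rational(32, 1908119)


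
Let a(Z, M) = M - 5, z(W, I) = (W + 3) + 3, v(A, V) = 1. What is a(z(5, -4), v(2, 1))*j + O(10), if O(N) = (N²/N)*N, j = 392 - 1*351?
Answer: -64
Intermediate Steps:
z(W, I) = 6 + W (z(W, I) = (3 + W) + 3 = 6 + W)
j = 41 (j = 392 - 351 = 41)
a(Z, M) = -5 + M
O(N) = N² (O(N) = N*N = N²)
a(z(5, -4), v(2, 1))*j + O(10) = (-5 + 1)*41 + 10² = -4*41 + 100 = -164 + 100 = -64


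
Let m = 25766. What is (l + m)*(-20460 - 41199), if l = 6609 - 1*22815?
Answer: -589460040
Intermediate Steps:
l = -16206 (l = 6609 - 22815 = -16206)
(l + m)*(-20460 - 41199) = (-16206 + 25766)*(-20460 - 41199) = 9560*(-61659) = -589460040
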